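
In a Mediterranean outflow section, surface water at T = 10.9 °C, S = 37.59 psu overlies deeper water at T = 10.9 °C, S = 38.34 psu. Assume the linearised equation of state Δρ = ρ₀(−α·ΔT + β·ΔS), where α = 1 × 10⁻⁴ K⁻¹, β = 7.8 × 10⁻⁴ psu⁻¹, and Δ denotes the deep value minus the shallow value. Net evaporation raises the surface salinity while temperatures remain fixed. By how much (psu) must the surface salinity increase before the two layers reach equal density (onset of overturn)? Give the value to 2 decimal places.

0.75 psu

Neutral buoyancy requires −α(T_deep − T_surf) + β(S_deep − S_surf′) = 0.
S_surf′ = S_deep − (α/β)·ΔT = 38.34 − (1 × 10⁻⁴/7.8 × 10⁻⁴)·(+0.0) = 38.3400 psu.
Increase required: 38.3400 − 37.59 = 0.7500 psu.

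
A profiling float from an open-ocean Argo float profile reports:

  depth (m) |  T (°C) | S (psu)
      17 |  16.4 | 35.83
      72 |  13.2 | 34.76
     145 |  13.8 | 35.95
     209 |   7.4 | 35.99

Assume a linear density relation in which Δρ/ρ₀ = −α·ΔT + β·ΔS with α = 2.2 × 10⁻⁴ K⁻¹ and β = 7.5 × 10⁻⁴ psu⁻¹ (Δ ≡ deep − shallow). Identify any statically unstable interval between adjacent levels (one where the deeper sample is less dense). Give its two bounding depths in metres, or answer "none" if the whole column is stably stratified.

Evaluate Δρ/ρ₀ = −αΔT + βΔS across each adjacent pair:
  17–72 m: −αΔT+βΔS = −(2.2 × 10⁻⁴)(-3.2)+(7.5 × 10⁻⁴)(-1.07) = -9.8 × 10⁻⁵ → UNSTABLE
  72–145 m: −αΔT+βΔS = −(2.2 × 10⁻⁴)(+0.6)+(7.5 × 10⁻⁴)(+1.19) = 7.6 × 10⁻⁴ → stable
  145–209 m: −αΔT+βΔS = −(2.2 × 10⁻⁴)(-6.4)+(7.5 × 10⁻⁴)(+0.04) = 1.4 × 10⁻³ → stable
The 17–72 m interval has Δρ < 0: lighter water underlies denser water.

17–72 m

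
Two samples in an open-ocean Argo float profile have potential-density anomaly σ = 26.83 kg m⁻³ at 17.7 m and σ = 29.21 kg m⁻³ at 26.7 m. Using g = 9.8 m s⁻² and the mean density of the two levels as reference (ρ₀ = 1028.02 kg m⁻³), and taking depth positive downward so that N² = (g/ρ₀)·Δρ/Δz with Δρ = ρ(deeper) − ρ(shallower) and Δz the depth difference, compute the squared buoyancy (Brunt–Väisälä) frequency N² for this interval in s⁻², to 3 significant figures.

2.52 × 10⁻³ s⁻²

Δρ = 1029.21 − 1026.83 = 2.38 kg m⁻³ over Δz = 26.7 − 17.7 = 9 m.
N² = (9.8/1028.02) × (2.38/9) = 2.5209 × 10⁻³ s⁻² ≈ 2.52 × 10⁻³ s⁻².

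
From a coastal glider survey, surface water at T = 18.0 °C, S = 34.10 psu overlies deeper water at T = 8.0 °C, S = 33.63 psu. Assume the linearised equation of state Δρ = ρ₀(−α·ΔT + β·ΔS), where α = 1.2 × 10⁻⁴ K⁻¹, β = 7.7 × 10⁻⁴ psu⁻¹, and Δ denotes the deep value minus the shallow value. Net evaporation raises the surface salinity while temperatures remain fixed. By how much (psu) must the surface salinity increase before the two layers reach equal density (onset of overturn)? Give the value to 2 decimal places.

1.09 psu

Neutral buoyancy requires −α(T_deep − T_surf) + β(S_deep − S_surf′) = 0.
S_surf′ = S_deep − (α/β)·ΔT = 33.63 − (1.2 × 10⁻⁴/7.7 × 10⁻⁴)·(-10.0) = 35.1884 psu.
Increase required: 35.1884 − 34.10 = 1.0884 psu.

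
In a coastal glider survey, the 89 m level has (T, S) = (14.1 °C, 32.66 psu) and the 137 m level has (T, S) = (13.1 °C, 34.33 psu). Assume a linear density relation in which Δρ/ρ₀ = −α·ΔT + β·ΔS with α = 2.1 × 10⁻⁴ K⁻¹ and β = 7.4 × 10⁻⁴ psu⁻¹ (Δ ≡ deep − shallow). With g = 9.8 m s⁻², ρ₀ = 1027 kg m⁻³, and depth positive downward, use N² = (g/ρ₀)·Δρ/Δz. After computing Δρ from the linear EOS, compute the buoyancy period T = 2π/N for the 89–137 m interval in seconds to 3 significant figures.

ΔT = -1.0 K, ΔS = +1.67 psu (deep − shallow).
Δρ/ρ₀ = −αΔT + βΔS = 2.10 × 10⁻⁴ + 1.2358 × 10⁻³ = 1.4458 × 10⁻³, so Δρ ≈ 1.485 kg m⁻³.
N² = (g/ρ₀)·Δρ/Δz = g·(Δρ/ρ₀)/Δz = 9.8 × 1.4458 × 10⁻³ / 48 = 2.9518 × 10⁻⁴ s⁻².
N = √(2.9518 × 10⁻⁴) = 0.017181 rad s⁻¹ → T = 2π/N = 365.71 s ≈ 366 s.

366 s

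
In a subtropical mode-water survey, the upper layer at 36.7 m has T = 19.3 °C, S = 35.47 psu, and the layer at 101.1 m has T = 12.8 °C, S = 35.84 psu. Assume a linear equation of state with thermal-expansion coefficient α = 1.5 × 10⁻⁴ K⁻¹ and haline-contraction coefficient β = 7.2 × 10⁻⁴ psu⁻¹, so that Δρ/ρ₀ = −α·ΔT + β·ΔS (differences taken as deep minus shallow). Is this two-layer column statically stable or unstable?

stable

ΔT = 12.8 − 19.3 = -6.5 K and ΔS = 35.84 − 35.47 = +0.37 psu (deep − shallow).
−αΔT = 9.75 × 10⁻⁴; βΔS = 2.664 × 10⁻⁴; sum Δρ/ρ₀ = 1.2414 × 10⁻³.
Δρ/ρ₀ > 0, so Δρ > 0: deeper water is denser → statically stable.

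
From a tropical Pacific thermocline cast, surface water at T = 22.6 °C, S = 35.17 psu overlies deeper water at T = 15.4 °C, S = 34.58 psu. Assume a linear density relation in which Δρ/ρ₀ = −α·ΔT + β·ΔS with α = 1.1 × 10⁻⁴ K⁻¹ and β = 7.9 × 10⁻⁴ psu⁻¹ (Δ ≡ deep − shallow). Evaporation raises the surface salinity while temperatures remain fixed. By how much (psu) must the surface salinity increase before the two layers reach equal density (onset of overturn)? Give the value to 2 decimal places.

Neutral buoyancy requires −α(T_deep − T_surf) + β(S_deep − S_surf′) = 0.
S_surf′ = S_deep − (α/β)·ΔT = 34.58 − (1.1 × 10⁻⁴/7.9 × 10⁻⁴)·(-7.2) = 35.5825 psu.
Increase required: 35.5825 − 35.17 = 0.4125 psu.

0.41 psu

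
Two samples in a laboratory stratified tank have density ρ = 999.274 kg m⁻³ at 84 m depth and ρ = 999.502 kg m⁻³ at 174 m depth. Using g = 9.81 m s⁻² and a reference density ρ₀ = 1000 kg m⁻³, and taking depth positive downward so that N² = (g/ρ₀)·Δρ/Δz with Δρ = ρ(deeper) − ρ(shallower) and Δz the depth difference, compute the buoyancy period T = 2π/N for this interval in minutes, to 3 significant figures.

Δρ = 999.502 − 999.274 = 0.228 kg m⁻³ over Δz = 174 − 84 = 90 m.
N² = (9.81/1000) × (0.228/90) = 2.4852 × 10⁻⁵ s⁻².
N = √(2.4852 × 10⁻⁵) = 4.9852 × 10⁻³ rad s⁻¹, so T = 2π/N = 1.2604 × 10³ s = 21.007 min ≈ 21.0 min.

21.0 min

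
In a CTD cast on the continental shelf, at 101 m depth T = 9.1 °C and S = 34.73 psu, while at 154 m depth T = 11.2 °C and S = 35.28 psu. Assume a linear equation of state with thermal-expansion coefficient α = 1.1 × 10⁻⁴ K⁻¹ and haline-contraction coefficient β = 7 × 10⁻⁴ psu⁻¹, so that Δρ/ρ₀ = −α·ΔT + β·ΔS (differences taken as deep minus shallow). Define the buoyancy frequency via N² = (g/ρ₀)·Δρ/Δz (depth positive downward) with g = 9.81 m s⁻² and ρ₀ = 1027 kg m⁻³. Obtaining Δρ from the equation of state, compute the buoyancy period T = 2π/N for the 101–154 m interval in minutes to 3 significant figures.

19.6 min

ΔT = +2.1 K, ΔS = +0.55 psu (deep − shallow).
Δρ/ρ₀ = −αΔT + βΔS = -2.31 × 10⁻⁴ + 3.85 × 10⁻⁴ = 1.54 × 10⁻⁴, so Δρ ≈ 0.1582 kg m⁻³.
N² = (g/ρ₀)·Δρ/Δz = g·(Δρ/ρ₀)/Δz = 9.81 × 1.54 × 10⁻⁴ / 53 = 2.8505 × 10⁻⁵ s⁻².
N = √(2.8505 × 10⁻⁵) = 5.3390 × 10⁻³ rad s⁻¹ → T = 2π/N = 1.1768 × 10³ s = 19.613 min ≈ 19.6 min.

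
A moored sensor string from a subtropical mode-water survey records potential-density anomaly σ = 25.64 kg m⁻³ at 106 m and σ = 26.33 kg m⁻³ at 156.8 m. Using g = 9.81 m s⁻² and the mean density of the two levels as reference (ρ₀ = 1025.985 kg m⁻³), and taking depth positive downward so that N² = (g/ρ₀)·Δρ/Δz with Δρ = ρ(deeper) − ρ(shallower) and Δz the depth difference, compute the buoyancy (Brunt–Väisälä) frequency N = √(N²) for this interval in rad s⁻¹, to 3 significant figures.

Δρ = 1026.33 − 1025.64 = 0.69 kg m⁻³ over Δz = 156.8 − 106 = 50.8 m.
N² = (9.81/1025.985) × (0.69/50.8) = 1.2987 × 10⁻⁴ s⁻².
N = √(1.2987 × 10⁻⁴) = 0.011396 rad s⁻¹ ≈ 0.0114 rad s⁻¹.

0.0114 rad s⁻¹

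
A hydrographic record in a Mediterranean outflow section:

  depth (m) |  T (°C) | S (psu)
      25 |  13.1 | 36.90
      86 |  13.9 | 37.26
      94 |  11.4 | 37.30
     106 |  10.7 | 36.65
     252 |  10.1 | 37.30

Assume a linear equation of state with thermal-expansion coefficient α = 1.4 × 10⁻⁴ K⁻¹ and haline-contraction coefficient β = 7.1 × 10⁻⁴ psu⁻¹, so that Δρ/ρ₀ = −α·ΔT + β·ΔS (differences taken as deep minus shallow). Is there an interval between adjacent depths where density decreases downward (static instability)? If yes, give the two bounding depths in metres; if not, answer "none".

94–106 m

Evaluate Δρ/ρ₀ = −αΔT + βΔS across each adjacent pair:
  25–86 m: −αΔT+βΔS = −(1.4 × 10⁻⁴)(+0.8)+(7.1 × 10⁻⁴)(+0.36) = 1.4 × 10⁻⁴ → stable
  86–94 m: −αΔT+βΔS = −(1.4 × 10⁻⁴)(-2.5)+(7.1 × 10⁻⁴)(+0.04) = 3.8 × 10⁻⁴ → stable
  94–106 m: −αΔT+βΔS = −(1.4 × 10⁻⁴)(-0.7)+(7.1 × 10⁻⁴)(-0.65) = -3.6 × 10⁻⁴ → UNSTABLE
  106–252 m: −αΔT+βΔS = −(1.4 × 10⁻⁴)(-0.6)+(7.1 × 10⁻⁴)(+0.65) = 5.5 × 10⁻⁴ → stable
The 94–106 m interval has Δρ < 0: lighter water underlies denser water.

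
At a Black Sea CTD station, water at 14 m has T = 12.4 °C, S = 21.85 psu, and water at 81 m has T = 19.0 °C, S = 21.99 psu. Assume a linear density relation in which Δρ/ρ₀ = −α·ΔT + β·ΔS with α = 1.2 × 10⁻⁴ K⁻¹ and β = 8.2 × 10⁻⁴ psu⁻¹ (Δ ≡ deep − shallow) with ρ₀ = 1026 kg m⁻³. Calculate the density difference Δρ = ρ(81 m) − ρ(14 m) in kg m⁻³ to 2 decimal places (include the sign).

ΔT = +6.6 K, ΔS = +0.14 psu (deep − shallow).
Δρ/ρ₀ = −(1.2 × 10⁻⁴)(+6.6) + (8.2 × 10⁻⁴)(+0.14) = -6.772 × 10⁻⁴.
Δρ = 1026 × (-6.772 × 10⁻⁴) = -0.69 kg m⁻³.
Negative Δρ: lighter below, statically unstable.

-0.69 kg m⁻³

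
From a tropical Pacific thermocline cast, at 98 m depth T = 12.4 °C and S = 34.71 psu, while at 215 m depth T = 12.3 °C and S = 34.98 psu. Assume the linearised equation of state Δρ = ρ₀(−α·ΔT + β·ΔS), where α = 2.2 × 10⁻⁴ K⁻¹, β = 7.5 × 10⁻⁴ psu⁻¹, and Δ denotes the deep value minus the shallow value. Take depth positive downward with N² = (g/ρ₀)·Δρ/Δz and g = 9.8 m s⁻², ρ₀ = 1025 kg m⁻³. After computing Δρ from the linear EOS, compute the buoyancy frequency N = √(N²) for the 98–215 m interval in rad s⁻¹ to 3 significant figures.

ΔT = -0.1 K, ΔS = +0.27 psu (deep − shallow).
Δρ/ρ₀ = −αΔT + βΔS = 2.20 × 10⁻⁵ + 2.025 × 10⁻⁴ = 2.245 × 10⁻⁴, so Δρ ≈ 0.2301 kg m⁻³.
N² = (g/ρ₀)·Δρ/Δz = g·(Δρ/ρ₀)/Δz = 9.8 × 2.245 × 10⁻⁴ / 117 = 1.8804 × 10⁻⁵ s⁻².
N = √(1.8804 × 10⁻⁵) = 4.3364 × 10⁻³ rad s⁻¹ ≈ 4.34 × 10⁻³ rad s⁻¹.

4.34 × 10⁻³ rad s⁻¹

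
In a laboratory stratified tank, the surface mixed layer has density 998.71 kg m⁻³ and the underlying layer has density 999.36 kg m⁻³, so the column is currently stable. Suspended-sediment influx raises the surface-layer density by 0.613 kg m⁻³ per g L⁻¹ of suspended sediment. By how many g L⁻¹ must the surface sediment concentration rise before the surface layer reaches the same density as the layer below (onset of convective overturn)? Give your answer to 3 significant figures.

1.06 g L⁻¹

Density deficit of the surface layer: 999.36 − 998.71 = 0.65 kg m⁻³.
Required change = 0.65 / 0.613 = 1.06 g L⁻¹.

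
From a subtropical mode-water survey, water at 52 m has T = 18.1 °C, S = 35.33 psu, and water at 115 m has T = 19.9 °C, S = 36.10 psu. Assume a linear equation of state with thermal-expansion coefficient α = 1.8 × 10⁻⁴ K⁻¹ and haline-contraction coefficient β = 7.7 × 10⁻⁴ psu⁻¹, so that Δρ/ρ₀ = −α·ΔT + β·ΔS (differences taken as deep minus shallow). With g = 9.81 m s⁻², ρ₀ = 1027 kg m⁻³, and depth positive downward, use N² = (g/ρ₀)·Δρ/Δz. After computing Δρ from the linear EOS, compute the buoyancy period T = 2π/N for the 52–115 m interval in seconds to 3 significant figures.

971 s

ΔT = +1.8 K, ΔS = +0.77 psu (deep − shallow).
Δρ/ρ₀ = −αΔT + βΔS = -3.24 × 10⁻⁴ + 5.929 × 10⁻⁴ = 2.689 × 10⁻⁴, so Δρ ≈ 0.2762 kg m⁻³.
N² = (g/ρ₀)·Δρ/Δz = g·(Δρ/ρ₀)/Δz = 9.81 × 2.689 × 10⁻⁴ / 63 = 4.1872 × 10⁻⁵ s⁻².
N = √(4.1872 × 10⁻⁵) = 6.4709 × 10⁻³ rad s⁻¹ → T = 2π/N = 970.99 s ≈ 971 s.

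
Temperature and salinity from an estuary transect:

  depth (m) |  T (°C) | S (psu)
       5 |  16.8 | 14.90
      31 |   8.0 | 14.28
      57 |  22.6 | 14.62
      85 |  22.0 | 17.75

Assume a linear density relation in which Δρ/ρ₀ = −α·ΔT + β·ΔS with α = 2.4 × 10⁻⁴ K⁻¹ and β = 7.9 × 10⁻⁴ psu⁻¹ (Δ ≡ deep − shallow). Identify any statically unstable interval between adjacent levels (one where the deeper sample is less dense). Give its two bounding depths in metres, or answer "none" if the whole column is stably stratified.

Evaluate Δρ/ρ₀ = −αΔT + βΔS across each adjacent pair:
  5–31 m: −αΔT+βΔS = −(2.4 × 10⁻⁴)(-8.8)+(7.9 × 10⁻⁴)(-0.62) = 1.6 × 10⁻³ → stable
  31–57 m: −αΔT+βΔS = −(2.4 × 10⁻⁴)(+14.6)+(7.9 × 10⁻⁴)(+0.34) = -3.2 × 10⁻³ → UNSTABLE
  57–85 m: −αΔT+βΔS = −(2.4 × 10⁻⁴)(-0.6)+(7.9 × 10⁻⁴)(+3.13) = 2.6 × 10⁻³ → stable
The 31–57 m interval has Δρ < 0: lighter water underlies denser water.

31–57 m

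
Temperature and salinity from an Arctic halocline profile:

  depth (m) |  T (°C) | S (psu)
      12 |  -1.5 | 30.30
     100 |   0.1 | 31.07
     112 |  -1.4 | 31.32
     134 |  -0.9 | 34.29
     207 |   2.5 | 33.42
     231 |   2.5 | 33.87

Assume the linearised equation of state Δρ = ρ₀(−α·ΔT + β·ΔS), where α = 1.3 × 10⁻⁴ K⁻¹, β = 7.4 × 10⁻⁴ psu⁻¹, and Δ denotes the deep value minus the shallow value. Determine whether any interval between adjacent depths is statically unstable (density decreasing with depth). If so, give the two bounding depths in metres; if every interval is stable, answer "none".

Evaluate Δρ/ρ₀ = −αΔT + βΔS across each adjacent pair:
  12–100 m: −αΔT+βΔS = −(1.3 × 10⁻⁴)(+1.6)+(7.4 × 10⁻⁴)(+0.77) = 3.6 × 10⁻⁴ → stable
  100–112 m: −αΔT+βΔS = −(1.3 × 10⁻⁴)(-1.5)+(7.4 × 10⁻⁴)(+0.25) = 3.8 × 10⁻⁴ → stable
  112–134 m: −αΔT+βΔS = −(1.3 × 10⁻⁴)(+0.5)+(7.4 × 10⁻⁴)(+2.97) = 2.1 × 10⁻³ → stable
  134–207 m: −αΔT+βΔS = −(1.3 × 10⁻⁴)(+3.4)+(7.4 × 10⁻⁴)(-0.87) = -1.1 × 10⁻³ → UNSTABLE
  207–231 m: −αΔT+βΔS = −(1.3 × 10⁻⁴)(+0.0)+(7.4 × 10⁻⁴)(+0.45) = 3.3 × 10⁻⁴ → stable
The 134–207 m interval has Δρ < 0: lighter water underlies denser water.

134–207 m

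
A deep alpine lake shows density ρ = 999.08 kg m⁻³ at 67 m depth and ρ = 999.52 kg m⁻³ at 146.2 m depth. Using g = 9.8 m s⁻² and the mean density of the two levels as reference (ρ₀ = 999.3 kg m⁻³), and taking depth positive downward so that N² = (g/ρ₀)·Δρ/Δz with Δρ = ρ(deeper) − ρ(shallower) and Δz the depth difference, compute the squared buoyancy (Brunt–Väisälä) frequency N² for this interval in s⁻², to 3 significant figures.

5.45 × 10⁻⁵ s⁻²

Δρ = 999.52 − 999.08 = 0.44 kg m⁻³ over Δz = 146.2 − 67 = 79.2 m.
N² = (9.8/999.3) × (0.44/79.2) = 5.4483 × 10⁻⁵ s⁻² ≈ 5.45 × 10⁻⁵ s⁻².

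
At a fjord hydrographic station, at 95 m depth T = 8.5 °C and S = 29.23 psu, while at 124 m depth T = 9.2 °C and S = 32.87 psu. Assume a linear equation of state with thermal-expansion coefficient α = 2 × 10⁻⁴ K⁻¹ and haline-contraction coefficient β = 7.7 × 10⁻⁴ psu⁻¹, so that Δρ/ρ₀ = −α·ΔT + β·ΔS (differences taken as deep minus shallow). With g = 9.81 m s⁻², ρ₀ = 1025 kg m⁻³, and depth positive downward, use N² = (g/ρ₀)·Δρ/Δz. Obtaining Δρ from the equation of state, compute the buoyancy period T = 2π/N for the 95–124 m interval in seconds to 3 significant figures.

ΔT = +0.7 K, ΔS = +3.64 psu (deep − shallow).
Δρ/ρ₀ = −αΔT + βΔS = -1.40 × 10⁻⁴ + 2.8028 × 10⁻³ = 2.6628 × 10⁻³, so Δρ ≈ 2.729 kg m⁻³.
N² = (g/ρ₀)·Δρ/Δz = g·(Δρ/ρ₀)/Δz = 9.81 × 2.6628 × 10⁻³ / 29 = 9.0076 × 10⁻⁴ s⁻².
N = √(9.0076 × 10⁻⁴) = 0.030013 rad s⁻¹ → T = 2π/N = 209.35 s ≈ 209 s.

209 s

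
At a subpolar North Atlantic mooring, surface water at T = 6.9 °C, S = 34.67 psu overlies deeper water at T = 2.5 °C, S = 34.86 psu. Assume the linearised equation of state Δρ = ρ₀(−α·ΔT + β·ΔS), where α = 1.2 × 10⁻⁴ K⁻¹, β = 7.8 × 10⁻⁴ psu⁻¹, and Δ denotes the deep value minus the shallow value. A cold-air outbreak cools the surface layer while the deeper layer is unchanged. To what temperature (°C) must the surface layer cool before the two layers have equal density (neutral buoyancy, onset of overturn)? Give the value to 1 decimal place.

1.3 °C

Neutral buoyancy requires Δρ = 0, i.e. −α(T_deep − T_surf′) + β(S_deep − S_surf) = 0.
T_surf′ = T_deep − (β/α)·ΔS = 2.5 − (7.8 × 10⁻⁴/1.2 × 10⁻⁴)·(+0.19) = 1.265 °C.
Cooling required: 6.9 − (1.265) = 5.635 °C.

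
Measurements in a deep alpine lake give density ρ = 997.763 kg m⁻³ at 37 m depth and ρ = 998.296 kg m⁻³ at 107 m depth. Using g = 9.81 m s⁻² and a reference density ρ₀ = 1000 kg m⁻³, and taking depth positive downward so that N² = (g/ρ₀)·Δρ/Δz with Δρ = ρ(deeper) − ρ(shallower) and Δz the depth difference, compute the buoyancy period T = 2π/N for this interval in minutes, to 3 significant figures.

Δρ = 998.296 − 997.763 = 0.533 kg m⁻³ over Δz = 107 − 37 = 70 m.
N² = (9.81/1000) × (0.533/70) = 7.4696 × 10⁻⁵ s⁻².
N = √(7.4696 × 10⁻⁵) = 8.6427 × 10⁻³ rad s⁻¹, so T = 2π/N = 726.99 s = 12.117 min ≈ 12.1 min.

12.1 min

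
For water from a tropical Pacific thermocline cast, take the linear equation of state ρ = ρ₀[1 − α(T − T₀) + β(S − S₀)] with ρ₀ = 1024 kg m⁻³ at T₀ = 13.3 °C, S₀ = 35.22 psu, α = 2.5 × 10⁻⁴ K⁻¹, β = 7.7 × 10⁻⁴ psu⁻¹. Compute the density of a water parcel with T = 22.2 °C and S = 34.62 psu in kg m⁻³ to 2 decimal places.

1021.25 kg m⁻³

T − T₀ = +8.9 K, S − S₀ = -0.60 psu.
Bracket = 1 − α·(+8.9) + β·(-0.60) = 1 + (-2.687 × 10⁻³) = 0.9973130.
ρ = 1024 × 0.9973130 = 1021.25 kg m⁻³.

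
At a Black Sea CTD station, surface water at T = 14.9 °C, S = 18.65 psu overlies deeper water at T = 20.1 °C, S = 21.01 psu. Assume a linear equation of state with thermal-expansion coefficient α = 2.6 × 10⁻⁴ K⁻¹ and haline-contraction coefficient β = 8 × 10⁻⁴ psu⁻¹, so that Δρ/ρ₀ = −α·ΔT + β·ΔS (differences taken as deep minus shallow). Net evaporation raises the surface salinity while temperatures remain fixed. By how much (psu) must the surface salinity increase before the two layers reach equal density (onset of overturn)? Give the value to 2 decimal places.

0.67 psu

Neutral buoyancy requires −α(T_deep − T_surf) + β(S_deep − S_surf′) = 0.
S_surf′ = S_deep − (α/β)·ΔT = 21.01 − (2.6 × 10⁻⁴/8 × 10⁻⁴)·(+5.2) = 19.3200 psu.
Increase required: 19.3200 − 18.65 = 0.6700 psu.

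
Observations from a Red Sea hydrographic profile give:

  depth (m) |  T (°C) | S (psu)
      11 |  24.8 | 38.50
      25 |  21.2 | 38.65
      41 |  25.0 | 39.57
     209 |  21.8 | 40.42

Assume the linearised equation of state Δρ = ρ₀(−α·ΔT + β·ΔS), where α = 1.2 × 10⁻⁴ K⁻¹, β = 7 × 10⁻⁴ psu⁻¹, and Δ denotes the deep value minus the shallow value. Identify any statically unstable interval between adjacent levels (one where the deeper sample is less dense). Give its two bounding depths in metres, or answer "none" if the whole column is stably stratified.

none

Evaluate Δρ/ρ₀ = −αΔT + βΔS across each adjacent pair:
  11–25 m: −αΔT+βΔS = −(1.2 × 10⁻⁴)(-3.6)+(7 × 10⁻⁴)(+0.15) = 5.4 × 10⁻⁴ → stable
  25–41 m: −αΔT+βΔS = −(1.2 × 10⁻⁴)(+3.8)+(7 × 10⁻⁴)(+0.92) = 1.9 × 10⁻⁴ → stable
  41–209 m: −αΔT+βΔS = −(1.2 × 10⁻⁴)(-3.2)+(7 × 10⁻⁴)(+0.85) = 9.8 × 10⁻⁴ → stable
Every interval has Δρ > 0: the column is stably stratified throughout.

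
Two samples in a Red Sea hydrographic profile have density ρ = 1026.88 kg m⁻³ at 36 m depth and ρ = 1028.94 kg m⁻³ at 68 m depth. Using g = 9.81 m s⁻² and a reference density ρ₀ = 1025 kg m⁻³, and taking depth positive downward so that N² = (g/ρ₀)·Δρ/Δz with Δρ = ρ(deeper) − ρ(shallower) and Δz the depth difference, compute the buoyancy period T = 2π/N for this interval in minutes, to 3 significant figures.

Δρ = 1028.94 − 1026.88 = 2.06 kg m⁻³ over Δz = 68 − 36 = 32 m.
N² = (9.81/1025) × (2.06/32) = 6.1612 × 10⁻⁴ s⁻².
N = √(6.1612 × 10⁻⁴) = 0.024822 rad s⁻¹, so T = 2π/N = 253.13 s = 4.2188 min ≈ 4.22 min.

4.22 min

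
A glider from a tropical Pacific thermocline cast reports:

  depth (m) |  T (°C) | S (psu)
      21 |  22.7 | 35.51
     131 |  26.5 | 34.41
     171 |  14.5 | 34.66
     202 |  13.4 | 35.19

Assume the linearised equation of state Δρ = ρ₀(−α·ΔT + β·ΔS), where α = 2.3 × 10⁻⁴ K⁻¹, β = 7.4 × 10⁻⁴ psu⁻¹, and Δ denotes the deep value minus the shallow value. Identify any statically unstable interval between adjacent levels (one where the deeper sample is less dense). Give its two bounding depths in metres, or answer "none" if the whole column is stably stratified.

21–131 m

Evaluate Δρ/ρ₀ = −αΔT + βΔS across each adjacent pair:
  21–131 m: −αΔT+βΔS = −(2.3 × 10⁻⁴)(+3.8)+(7.4 × 10⁻⁴)(-1.10) = -1.7 × 10⁻³ → UNSTABLE
  131–171 m: −αΔT+βΔS = −(2.3 × 10⁻⁴)(-12.0)+(7.4 × 10⁻⁴)(+0.25) = 2.9 × 10⁻³ → stable
  171–202 m: −αΔT+βΔS = −(2.3 × 10⁻⁴)(-1.1)+(7.4 × 10⁻⁴)(+0.53) = 6.5 × 10⁻⁴ → stable
The 21–131 m interval has Δρ < 0: lighter water underlies denser water.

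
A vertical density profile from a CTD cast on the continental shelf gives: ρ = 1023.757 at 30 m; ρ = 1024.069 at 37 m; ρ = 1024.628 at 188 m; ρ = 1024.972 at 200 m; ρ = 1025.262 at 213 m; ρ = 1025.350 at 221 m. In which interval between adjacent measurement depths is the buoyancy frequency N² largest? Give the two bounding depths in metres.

30–37 m

Compute the density gradient over each adjacent pair:
  30–37 m: Δρ/Δz = 0.312/7 = 0.045 kg m⁻⁴
  37–188 m: Δρ/Δz = 0.559/151 = 3.7 × 10⁻³ kg m⁻⁴
  188–200 m: Δρ/Δz = 0.344/12 = 0.029 kg m⁻⁴
  200–213 m: Δρ/Δz = 0.290/13 = 0.022 kg m⁻⁴
  213–221 m: Δρ/Δz = 0.088/8 = 0.011 kg m⁻⁴
The largest gradient is in the 30–37 m interval — the pycnocline.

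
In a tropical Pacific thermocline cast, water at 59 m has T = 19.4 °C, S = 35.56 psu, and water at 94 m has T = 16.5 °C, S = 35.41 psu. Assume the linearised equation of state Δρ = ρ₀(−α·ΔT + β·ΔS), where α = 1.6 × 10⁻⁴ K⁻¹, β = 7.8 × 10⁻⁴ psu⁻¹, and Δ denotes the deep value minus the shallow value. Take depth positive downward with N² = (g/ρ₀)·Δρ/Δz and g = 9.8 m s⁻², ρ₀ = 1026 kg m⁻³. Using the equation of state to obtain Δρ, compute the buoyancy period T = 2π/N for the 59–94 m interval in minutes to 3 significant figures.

10.6 min

ΔT = -2.9 K, ΔS = -0.15 psu (deep − shallow).
Δρ/ρ₀ = −αΔT + βΔS = 4.64 × 10⁻⁴ − 1.17 × 10⁻⁴ = 3.47 × 10⁻⁴, so Δρ ≈ 0.3560 kg m⁻³.
N² = (g/ρ₀)·Δρ/Δz = g·(Δρ/ρ₀)/Δz = 9.8 × 3.47 × 10⁻⁴ / 35 = 9.7160 × 10⁻⁵ s⁻².
N = √(9.7160 × 10⁻⁵) = 9.8570 × 10⁻³ rad s⁻¹ → T = 2π/N = 637.43 s = 10.624 min ≈ 10.6 min.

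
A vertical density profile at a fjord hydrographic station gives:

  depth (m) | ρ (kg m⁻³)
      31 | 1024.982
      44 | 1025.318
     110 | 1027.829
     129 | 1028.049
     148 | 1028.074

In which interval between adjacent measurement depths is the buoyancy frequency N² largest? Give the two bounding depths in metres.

44–110 m

Compute the density gradient over each adjacent pair:
  31–44 m: Δρ/Δz = 0.336/13 = 0.026 kg m⁻⁴
  44–110 m: Δρ/Δz = 2.511/66 = 0.038 kg m⁻⁴
  110–129 m: Δρ/Δz = 0.220/19 = 0.012 kg m⁻⁴
  129–148 m: Δρ/Δz = 0.025/19 = 1.3 × 10⁻³ kg m⁻⁴
The largest gradient is in the 44–110 m interval — the pycnocline.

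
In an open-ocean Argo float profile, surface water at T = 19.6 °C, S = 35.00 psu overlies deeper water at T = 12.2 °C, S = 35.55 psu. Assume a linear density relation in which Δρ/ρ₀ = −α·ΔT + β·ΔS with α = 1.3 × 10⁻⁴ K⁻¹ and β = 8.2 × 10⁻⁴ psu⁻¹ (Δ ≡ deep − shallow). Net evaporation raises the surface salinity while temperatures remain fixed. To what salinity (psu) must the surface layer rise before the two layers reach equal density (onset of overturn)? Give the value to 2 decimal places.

Neutral buoyancy requires −α(T_deep − T_surf) + β(S_deep − S_surf′) = 0.
S_surf′ = S_deep − (α/β)·ΔT = 35.55 − (1.3 × 10⁻⁴/8.2 × 10⁻⁴)·(-7.4) = 36.7232 psu.
Increase required: 36.7232 − 35.00 = 1.7232 psu.

36.72 psu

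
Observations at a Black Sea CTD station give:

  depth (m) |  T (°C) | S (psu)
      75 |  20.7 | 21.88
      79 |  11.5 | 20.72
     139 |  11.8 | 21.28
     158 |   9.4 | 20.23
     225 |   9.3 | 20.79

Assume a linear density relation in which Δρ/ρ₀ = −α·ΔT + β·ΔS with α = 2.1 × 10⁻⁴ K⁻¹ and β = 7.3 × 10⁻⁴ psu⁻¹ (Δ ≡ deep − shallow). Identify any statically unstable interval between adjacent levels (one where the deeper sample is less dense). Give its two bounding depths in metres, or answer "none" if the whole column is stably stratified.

139–158 m

Evaluate Δρ/ρ₀ = −αΔT + βΔS across each adjacent pair:
  75–79 m: −αΔT+βΔS = −(2.1 × 10⁻⁴)(-9.2)+(7.3 × 10⁻⁴)(-1.16) = 1.1 × 10⁻³ → stable
  79–139 m: −αΔT+βΔS = −(2.1 × 10⁻⁴)(+0.3)+(7.3 × 10⁻⁴)(+0.56) = 3.5 × 10⁻⁴ → stable
  139–158 m: −αΔT+βΔS = −(2.1 × 10⁻⁴)(-2.4)+(7.3 × 10⁻⁴)(-1.05) = -2.6 × 10⁻⁴ → UNSTABLE
  158–225 m: −αΔT+βΔS = −(2.1 × 10⁻⁴)(-0.1)+(7.3 × 10⁻⁴)(+0.56) = 4.3 × 10⁻⁴ → stable
The 139–158 m interval has Δρ < 0: lighter water underlies denser water.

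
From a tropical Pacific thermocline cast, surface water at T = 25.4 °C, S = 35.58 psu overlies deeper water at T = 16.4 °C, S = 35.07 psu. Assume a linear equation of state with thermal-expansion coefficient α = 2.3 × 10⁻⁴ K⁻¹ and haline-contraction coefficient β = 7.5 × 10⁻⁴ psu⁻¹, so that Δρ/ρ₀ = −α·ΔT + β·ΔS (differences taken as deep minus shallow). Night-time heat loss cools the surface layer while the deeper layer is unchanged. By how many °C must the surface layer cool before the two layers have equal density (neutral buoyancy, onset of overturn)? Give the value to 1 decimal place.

Neutral buoyancy requires Δρ = 0, i.e. −α(T_deep − T_surf′) + β(S_deep − S_surf) = 0.
T_surf′ = T_deep − (β/α)·ΔS = 16.4 − (7.5 × 10⁻⁴/2.3 × 10⁻⁴)·(-0.51) = 18.063 °C.
Cooling required: 25.4 − (18.063) = 7.337 °C.

7.3 °C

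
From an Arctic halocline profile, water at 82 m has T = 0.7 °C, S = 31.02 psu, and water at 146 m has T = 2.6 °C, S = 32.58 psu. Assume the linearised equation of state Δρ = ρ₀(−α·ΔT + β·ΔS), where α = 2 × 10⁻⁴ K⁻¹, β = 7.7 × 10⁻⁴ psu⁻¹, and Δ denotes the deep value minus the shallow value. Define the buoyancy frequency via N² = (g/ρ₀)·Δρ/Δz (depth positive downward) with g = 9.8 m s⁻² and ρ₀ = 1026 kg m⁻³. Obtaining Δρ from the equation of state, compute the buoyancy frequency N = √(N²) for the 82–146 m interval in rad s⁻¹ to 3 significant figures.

ΔT = +1.9 K, ΔS = +1.56 psu (deep − shallow).
Δρ/ρ₀ = −αΔT + βΔS = -3.80 × 10⁻⁴ + 1.2012 × 10⁻³ = 8.212 × 10⁻⁴, so Δρ ≈ 0.8426 kg m⁻³.
N² = (g/ρ₀)·Δρ/Δz = g·(Δρ/ρ₀)/Δz = 9.8 × 8.212 × 10⁻⁴ / 64 = 1.2575 × 10⁻⁴ s⁻².
N = √(1.2575 × 10⁻⁴) = 0.011214 rad s⁻¹ ≈ 0.0112 rad s⁻¹.

0.0112 rad s⁻¹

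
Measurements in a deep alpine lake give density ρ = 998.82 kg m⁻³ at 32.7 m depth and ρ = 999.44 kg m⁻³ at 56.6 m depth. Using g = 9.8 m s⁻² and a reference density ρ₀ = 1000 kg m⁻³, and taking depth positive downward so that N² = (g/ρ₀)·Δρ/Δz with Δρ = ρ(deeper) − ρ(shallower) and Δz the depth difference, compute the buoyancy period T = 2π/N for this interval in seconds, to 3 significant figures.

Δρ = 999.44 − 998.82 = 0.62 kg m⁻³ over Δz = 56.6 − 32.7 = 23.9 m.
N² = (9.8/1000) × (0.62/23.9) = 2.5423 × 10⁻⁴ s⁻².
N = √(2.5423 × 10⁻⁴) = 0.015945 rad s⁻¹, so T = 2π/N = 394.05 s ≈ 394 s.

394 s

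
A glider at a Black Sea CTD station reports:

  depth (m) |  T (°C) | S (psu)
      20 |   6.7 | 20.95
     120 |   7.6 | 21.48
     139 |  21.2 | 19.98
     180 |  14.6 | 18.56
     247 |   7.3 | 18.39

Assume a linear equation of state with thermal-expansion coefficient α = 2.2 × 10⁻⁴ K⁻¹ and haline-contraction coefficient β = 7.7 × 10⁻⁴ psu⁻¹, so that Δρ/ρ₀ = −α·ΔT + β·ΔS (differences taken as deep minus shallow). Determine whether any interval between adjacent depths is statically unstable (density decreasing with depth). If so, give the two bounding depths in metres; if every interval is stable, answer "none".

120–139 m

Evaluate Δρ/ρ₀ = −αΔT + βΔS across each adjacent pair:
  20–120 m: −αΔT+βΔS = −(2.2 × 10⁻⁴)(+0.9)+(7.7 × 10⁻⁴)(+0.53) = 2.1 × 10⁻⁴ → stable
  120–139 m: −αΔT+βΔS = −(2.2 × 10⁻⁴)(+13.6)+(7.7 × 10⁻⁴)(-1.50) = -4.1 × 10⁻³ → UNSTABLE
  139–180 m: −αΔT+βΔS = −(2.2 × 10⁻⁴)(-6.6)+(7.7 × 10⁻⁴)(-1.42) = 3.6 × 10⁻⁴ → stable
  180–247 m: −αΔT+βΔS = −(2.2 × 10⁻⁴)(-7.3)+(7.7 × 10⁻⁴)(-0.17) = 1.5 × 10⁻³ → stable
The 120–139 m interval has Δρ < 0: lighter water underlies denser water.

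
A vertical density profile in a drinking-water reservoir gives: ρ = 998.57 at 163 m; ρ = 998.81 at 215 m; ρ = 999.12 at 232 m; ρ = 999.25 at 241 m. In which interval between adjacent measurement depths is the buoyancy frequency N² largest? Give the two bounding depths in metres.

215–232 m

Compute the density gradient over each adjacent pair:
  163–215 m: Δρ/Δz = 0.24/52 = 4.6 × 10⁻³ kg m⁻⁴
  215–232 m: Δρ/Δz = 0.31/17 = 0.018 kg m⁻⁴
  232–241 m: Δρ/Δz = 0.13/9 = 0.014 kg m⁻⁴
The largest gradient is in the 215–232 m interval — the pycnocline.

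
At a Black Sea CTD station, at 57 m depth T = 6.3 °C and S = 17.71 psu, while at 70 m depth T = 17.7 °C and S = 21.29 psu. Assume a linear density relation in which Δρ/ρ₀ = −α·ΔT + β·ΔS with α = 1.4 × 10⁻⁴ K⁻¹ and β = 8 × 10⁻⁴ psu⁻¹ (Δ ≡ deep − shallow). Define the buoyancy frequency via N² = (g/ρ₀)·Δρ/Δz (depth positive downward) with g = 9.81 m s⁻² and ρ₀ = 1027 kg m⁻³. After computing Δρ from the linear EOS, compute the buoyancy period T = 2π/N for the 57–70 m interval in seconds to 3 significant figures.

ΔT = +11.4 K, ΔS = +3.58 psu (deep − shallow).
Δρ/ρ₀ = −αΔT + βΔS = -1.596 × 10⁻³ + 2.864 × 10⁻³ = 1.268 × 10⁻³, so Δρ ≈ 1.302 kg m⁻³.
N² = (g/ρ₀)·Δρ/Δz = g·(Δρ/ρ₀)/Δz = 9.81 × 1.268 × 10⁻³ / 13 = 9.5685 × 10⁻⁴ s⁻².
N = √(9.5685 × 10⁻⁴) = 0.030933 rad s⁻¹ → T = 2π/N = 203.12 s ≈ 203 s.

203 s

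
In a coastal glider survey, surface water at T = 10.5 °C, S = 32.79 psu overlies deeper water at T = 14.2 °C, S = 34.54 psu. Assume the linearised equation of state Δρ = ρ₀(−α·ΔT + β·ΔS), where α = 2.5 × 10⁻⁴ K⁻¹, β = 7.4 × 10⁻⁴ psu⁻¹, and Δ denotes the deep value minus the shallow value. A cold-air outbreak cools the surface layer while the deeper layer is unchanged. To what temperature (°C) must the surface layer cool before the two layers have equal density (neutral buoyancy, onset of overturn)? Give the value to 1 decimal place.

9.0 °C

Neutral buoyancy requires Δρ = 0, i.e. −α(T_deep − T_surf′) + β(S_deep − S_surf) = 0.
T_surf′ = T_deep − (β/α)·ΔS = 14.2 − (7.4 × 10⁻⁴/2.5 × 10⁻⁴)·(+1.75) = 9.020 °C.
Cooling required: 10.5 − (9.020) = 1.480 °C.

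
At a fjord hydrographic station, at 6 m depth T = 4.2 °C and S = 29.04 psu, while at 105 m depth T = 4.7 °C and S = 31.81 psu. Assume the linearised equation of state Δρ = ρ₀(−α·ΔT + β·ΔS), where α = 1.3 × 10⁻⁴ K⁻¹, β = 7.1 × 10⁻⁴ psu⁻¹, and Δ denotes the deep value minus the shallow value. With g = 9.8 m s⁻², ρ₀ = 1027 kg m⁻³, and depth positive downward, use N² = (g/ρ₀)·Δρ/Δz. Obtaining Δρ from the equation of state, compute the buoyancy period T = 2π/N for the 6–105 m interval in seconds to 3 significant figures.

458 s

ΔT = +0.5 K, ΔS = +2.77 psu (deep − shallow).
Δρ/ρ₀ = −αΔT + βΔS = -6.50 × 10⁻⁵ + 1.9667 × 10⁻³ = 1.9017 × 10⁻³, so Δρ ≈ 1.953 kg m⁻³.
N² = (g/ρ₀)·Δρ/Δz = g·(Δρ/ρ₀)/Δz = 9.8 × 1.9017 × 10⁻³ / 99 = 1.8825 × 10⁻⁴ s⁻².
N = √(1.8825 × 10⁻⁴) = 0.013720 rad s⁻¹ → T = 2π/N = 457.96 s ≈ 458 s.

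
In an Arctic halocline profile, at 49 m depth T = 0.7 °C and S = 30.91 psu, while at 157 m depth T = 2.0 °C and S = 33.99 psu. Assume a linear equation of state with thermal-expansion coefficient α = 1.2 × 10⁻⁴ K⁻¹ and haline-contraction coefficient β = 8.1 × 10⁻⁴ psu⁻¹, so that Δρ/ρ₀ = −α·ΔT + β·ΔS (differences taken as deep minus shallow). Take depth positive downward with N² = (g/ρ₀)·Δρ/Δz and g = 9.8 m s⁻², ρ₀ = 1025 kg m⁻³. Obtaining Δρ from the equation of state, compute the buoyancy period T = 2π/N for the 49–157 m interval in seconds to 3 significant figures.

431 s

ΔT = +1.3 K, ΔS = +3.08 psu (deep − shallow).
Δρ/ρ₀ = −αΔT + βΔS = -1.56 × 10⁻⁴ + 2.4948 × 10⁻³ = 2.3388 × 10⁻³, so Δρ ≈ 2.397 kg m⁻³.
N² = (g/ρ₀)·Δρ/Δz = g·(Δρ/ρ₀)/Δz = 9.8 × 2.3388 × 10⁻³ / 108 = 2.1222 × 10⁻⁴ s⁻².
N = √(2.1222 × 10⁻⁴) = 0.014568 rad s⁻¹ → T = 2π/N = 431.30 s ≈ 431 s.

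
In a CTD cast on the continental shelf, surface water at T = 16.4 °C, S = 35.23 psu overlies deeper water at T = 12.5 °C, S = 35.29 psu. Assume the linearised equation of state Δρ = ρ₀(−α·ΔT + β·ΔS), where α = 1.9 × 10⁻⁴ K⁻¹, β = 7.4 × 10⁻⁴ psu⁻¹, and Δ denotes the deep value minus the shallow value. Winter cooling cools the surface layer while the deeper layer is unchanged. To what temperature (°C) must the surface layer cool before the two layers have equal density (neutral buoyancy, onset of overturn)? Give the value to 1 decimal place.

12.3 °C

Neutral buoyancy requires Δρ = 0, i.e. −α(T_deep − T_surf′) + β(S_deep − S_surf) = 0.
T_surf′ = T_deep − (β/α)·ΔS = 12.5 − (7.4 × 10⁻⁴/1.9 × 10⁻⁴)·(+0.06) = 12.266 °C.
Cooling required: 16.4 − (12.266) = 4.134 °C.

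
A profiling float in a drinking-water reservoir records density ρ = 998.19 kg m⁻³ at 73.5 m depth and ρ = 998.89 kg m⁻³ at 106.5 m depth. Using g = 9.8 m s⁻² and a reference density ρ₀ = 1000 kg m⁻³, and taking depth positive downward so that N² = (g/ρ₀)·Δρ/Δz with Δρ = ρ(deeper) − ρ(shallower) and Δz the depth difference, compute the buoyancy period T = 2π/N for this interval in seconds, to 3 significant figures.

436 s

Δρ = 998.89 − 998.19 = 0.70 kg m⁻³ over Δz = 106.5 − 73.5 = 33 m.
N² = (9.8/1000) × (0.70/33) = 2.0788 × 10⁻⁴ s⁻².
N = √(2.0788 × 10⁻⁴) = 0.014418 rad s⁻¹, so T = 2π/N = 435.79 s ≈ 436 s.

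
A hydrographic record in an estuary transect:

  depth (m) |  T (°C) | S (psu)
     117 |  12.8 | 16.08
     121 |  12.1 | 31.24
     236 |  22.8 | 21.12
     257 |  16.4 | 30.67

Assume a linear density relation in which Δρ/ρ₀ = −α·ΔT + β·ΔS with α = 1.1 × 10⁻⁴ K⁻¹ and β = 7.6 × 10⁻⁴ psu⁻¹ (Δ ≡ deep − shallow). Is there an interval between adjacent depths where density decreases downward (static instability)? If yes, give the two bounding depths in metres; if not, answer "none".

Evaluate Δρ/ρ₀ = −αΔT + βΔS across each adjacent pair:
  117–121 m: −αΔT+βΔS = −(1.1 × 10⁻⁴)(-0.7)+(7.6 × 10⁻⁴)(+15.16) = 0.012 → stable
  121–236 m: −αΔT+βΔS = −(1.1 × 10⁻⁴)(+10.7)+(7.6 × 10⁻⁴)(-10.12) = -8.9 × 10⁻³ → UNSTABLE
  236–257 m: −αΔT+βΔS = −(1.1 × 10⁻⁴)(-6.4)+(7.6 × 10⁻⁴)(+9.55) = 8.0 × 10⁻³ → stable
The 121–236 m interval has Δρ < 0: lighter water underlies denser water.

121–236 m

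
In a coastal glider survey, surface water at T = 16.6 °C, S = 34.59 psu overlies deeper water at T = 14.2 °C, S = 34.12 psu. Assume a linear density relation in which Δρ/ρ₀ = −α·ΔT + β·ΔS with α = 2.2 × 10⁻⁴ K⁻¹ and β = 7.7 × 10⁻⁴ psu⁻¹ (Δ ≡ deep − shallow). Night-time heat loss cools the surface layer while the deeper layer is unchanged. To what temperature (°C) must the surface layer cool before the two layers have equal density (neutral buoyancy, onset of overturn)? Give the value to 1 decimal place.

Neutral buoyancy requires Δρ = 0, i.e. −α(T_deep − T_surf′) + β(S_deep − S_surf) = 0.
T_surf′ = T_deep − (β/α)·ΔS = 14.2 − (7.7 × 10⁻⁴/2.2 × 10⁻⁴)·(-0.47) = 15.845 °C.
Cooling required: 16.6 − (15.845) = 0.755 °C.

15.8 °C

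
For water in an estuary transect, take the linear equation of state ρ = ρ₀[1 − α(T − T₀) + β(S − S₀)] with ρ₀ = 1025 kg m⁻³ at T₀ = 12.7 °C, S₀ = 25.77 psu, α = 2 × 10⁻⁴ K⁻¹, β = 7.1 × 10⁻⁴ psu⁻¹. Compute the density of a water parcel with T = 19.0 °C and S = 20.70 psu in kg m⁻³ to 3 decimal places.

1020.019 kg m⁻³

T − T₀ = +6.3 K, S − S₀ = -5.07 psu.
Bracket = 1 − α·(+6.3) + β·(-5.07) = 1 + (-4.8597 × 10⁻³) = 0.9951403.
ρ = 1025 × 0.9951403 = 1020.019 kg m⁻³.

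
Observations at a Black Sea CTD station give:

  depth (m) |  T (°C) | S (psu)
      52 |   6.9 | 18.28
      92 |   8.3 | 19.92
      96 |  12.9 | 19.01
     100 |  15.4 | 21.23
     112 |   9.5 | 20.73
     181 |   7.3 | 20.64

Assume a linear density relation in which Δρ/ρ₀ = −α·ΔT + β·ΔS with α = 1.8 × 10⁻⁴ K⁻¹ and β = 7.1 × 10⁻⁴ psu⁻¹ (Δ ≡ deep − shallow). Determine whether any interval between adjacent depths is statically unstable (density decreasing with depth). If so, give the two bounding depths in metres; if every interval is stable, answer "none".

Evaluate Δρ/ρ₀ = −αΔT + βΔS across each adjacent pair:
  52–92 m: −αΔT+βΔS = −(1.8 × 10⁻⁴)(+1.4)+(7.1 × 10⁻⁴)(+1.64) = 9.1 × 10⁻⁴ → stable
  92–96 m: −αΔT+βΔS = −(1.8 × 10⁻⁴)(+4.6)+(7.1 × 10⁻⁴)(-0.91) = -1.5 × 10⁻³ → UNSTABLE
  96–100 m: −αΔT+βΔS = −(1.8 × 10⁻⁴)(+2.5)+(7.1 × 10⁻⁴)(+2.22) = 1.1 × 10⁻³ → stable
  100–112 m: −αΔT+βΔS = −(1.8 × 10⁻⁴)(-5.9)+(7.1 × 10⁻⁴)(-0.50) = 7.1 × 10⁻⁴ → stable
  112–181 m: −αΔT+βΔS = −(1.8 × 10⁻⁴)(-2.2)+(7.1 × 10⁻⁴)(-0.09) = 3.3 × 10⁻⁴ → stable
The 92–96 m interval has Δρ < 0: lighter water underlies denser water.

92–96 m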